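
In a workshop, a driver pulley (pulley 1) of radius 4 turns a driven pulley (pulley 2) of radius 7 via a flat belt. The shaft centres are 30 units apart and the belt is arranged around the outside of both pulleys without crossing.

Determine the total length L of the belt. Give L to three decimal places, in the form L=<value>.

L=94.858

open belt: β = asin((r2−r1)/C) = asin(3/30) = 5.7392°
wrap1 = π − 2β = 168.5217°
wrap2 = π + 2β = 191.4783°
tangent length = C·cosβ = 29.8496
L = r1·wrap1 + r2·wrap2 + 2·C·cosβ = 4·2.9413 + 7·3.3419 + 2·29.8496 = 94.8578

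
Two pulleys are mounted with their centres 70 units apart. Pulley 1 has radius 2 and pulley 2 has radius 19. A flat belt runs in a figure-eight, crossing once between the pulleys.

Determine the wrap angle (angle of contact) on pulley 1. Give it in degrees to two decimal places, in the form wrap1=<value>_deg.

crossed belt: β = asin((r1+r2)/C) = asin(21/70) = 17.4576°
wrap1 = wrap2 = π + 2β = 214.9152°

wrap1=214.92_deg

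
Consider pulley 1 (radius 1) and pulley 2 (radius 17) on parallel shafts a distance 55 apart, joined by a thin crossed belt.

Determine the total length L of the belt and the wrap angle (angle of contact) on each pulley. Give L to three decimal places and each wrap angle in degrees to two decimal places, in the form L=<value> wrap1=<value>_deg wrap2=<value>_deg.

crossed belt: β = asin((r1+r2)/C) = asin(18/55) = 19.1033°
wrap1 = wrap2 = π + 2β = 218.2066°
tangent length = C·cosβ = 51.9711
L = (r1+r2)·wrap + 2·C·cosβ = 18·3.8084 + 2·51.9711 = 172.4939

L=172.494 wrap1=218.21_deg wrap2=218.21_deg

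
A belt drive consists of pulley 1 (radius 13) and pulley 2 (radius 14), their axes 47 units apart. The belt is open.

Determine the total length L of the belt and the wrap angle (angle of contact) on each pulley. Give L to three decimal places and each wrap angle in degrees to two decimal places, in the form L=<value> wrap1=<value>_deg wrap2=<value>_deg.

L=178.844 wrap1=177.56_deg wrap2=182.44_deg

open belt: β = asin((r2−r1)/C) = asin(1/47) = 1.2192°
wrap1 = π − 2β = 177.5617°
wrap2 = π + 2β = 182.4383°
tangent length = C·cosβ = 46.9894
L = r1·wrap1 + r2·wrap2 + 2·C·cosβ = 13·3.0990 + 14·3.1841 + 2·46.9894 = 178.8443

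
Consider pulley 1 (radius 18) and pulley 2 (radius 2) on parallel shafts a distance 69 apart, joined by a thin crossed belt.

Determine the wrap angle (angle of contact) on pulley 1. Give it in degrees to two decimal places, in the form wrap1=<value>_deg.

crossed belt: β = asin((r1+r2)/C) = asin(20/69) = 16.8493°
wrap1 = wrap2 = π + 2β = 213.6986°

wrap1=213.70_deg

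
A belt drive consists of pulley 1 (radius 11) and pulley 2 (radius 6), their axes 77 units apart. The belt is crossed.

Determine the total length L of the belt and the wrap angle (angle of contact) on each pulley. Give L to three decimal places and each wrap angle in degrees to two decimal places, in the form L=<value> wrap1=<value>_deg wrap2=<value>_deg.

crossed belt: β = asin((r1+r2)/C) = asin(17/77) = 12.7548°
wrap1 = wrap2 = π + 2β = 205.5096°
tangent length = C·cosβ = 75.0999
L = (r1+r2)·wrap + 2·C·cosβ = 17·3.5868 + 2·75.0999 = 211.1758

L=211.176 wrap1=205.51_deg wrap2=205.51_deg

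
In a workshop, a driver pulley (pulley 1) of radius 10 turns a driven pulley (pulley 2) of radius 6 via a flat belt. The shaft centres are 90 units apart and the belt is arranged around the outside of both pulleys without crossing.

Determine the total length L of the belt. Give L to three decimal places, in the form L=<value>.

L=230.443

open belt: β = asin((r2−r1)/C) = asin(-4/90) = -2.5473°
wrap1 = π − 2β = 185.0946°
wrap2 = π + 2β = 174.9054°
tangent length = C·cosβ = 89.9111
L = r1·wrap1 + r2·wrap2 + 2·C·cosβ = 10·3.2305 + 6·3.0527 + 2·89.9111 = 230.4433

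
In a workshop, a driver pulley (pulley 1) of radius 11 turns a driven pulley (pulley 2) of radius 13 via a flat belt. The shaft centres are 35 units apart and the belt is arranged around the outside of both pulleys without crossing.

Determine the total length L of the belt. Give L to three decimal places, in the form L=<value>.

L=145.513

open belt: β = asin((r2−r1)/C) = asin(2/35) = 3.2758°
wrap1 = π − 2β = 173.4483°
wrap2 = π + 2β = 186.5517°
tangent length = C·cosβ = 34.9428
L = r1·wrap1 + r2·wrap2 + 2·C·cosβ = 11·3.0272 + 13·3.2559 + 2·34.9428 = 145.5125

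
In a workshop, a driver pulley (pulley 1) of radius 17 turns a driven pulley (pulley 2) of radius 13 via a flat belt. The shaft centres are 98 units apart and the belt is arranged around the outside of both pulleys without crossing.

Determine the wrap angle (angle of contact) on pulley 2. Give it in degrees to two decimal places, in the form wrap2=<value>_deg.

open belt: β = asin((r2−r1)/C) = asin(-4/98) = -2.3393°
wrap1 = π − 2β = 184.6785°
wrap2 = π + 2β = 175.3215°

wrap2=175.32_deg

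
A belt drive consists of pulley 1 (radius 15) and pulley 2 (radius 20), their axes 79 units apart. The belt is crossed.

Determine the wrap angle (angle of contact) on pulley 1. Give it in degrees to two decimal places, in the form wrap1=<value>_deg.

crossed belt: β = asin((r1+r2)/C) = asin(35/79) = 26.2979°
wrap1 = wrap2 = π + 2β = 232.5958°

wrap1=232.60_deg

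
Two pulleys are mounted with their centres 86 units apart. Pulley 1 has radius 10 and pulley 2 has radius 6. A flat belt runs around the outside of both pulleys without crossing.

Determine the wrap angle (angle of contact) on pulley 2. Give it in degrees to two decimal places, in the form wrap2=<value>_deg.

wrap2=174.67_deg

open belt: β = asin((r2−r1)/C) = asin(-4/86) = -2.6659°
wrap1 = π − 2β = 185.3318°
wrap2 = π + 2β = 174.6682°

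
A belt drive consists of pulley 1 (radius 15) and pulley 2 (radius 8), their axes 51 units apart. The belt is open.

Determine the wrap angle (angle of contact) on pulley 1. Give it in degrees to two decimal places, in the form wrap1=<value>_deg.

wrap1=195.78_deg

open belt: β = asin((r2−r1)/C) = asin(-7/51) = -7.8890°
wrap1 = π − 2β = 195.7781°
wrap2 = π + 2β = 164.2219°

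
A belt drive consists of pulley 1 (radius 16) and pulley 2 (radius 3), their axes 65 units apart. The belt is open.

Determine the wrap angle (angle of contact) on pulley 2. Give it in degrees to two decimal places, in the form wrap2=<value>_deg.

wrap2=156.93_deg

open belt: β = asin((r2−r1)/C) = asin(-13/65) = -11.5370°
wrap1 = π − 2β = 203.0739°
wrap2 = π + 2β = 156.9261°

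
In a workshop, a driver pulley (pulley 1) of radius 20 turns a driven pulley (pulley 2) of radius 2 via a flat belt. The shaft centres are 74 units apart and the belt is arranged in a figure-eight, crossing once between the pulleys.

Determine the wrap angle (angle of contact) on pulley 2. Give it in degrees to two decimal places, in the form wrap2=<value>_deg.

wrap2=214.59_deg

crossed belt: β = asin((r1+r2)/C) = asin(22/74) = 17.2953°
wrap1 = wrap2 = π + 2β = 214.5907°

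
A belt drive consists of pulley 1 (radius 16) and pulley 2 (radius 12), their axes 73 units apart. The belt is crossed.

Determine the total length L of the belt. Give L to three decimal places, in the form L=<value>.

crossed belt: β = asin((r1+r2)/C) = asin(28/73) = 22.5545°
wrap1 = wrap2 = π + 2β = 225.1089°
tangent length = C·cosβ = 67.4166
L = (r1+r2)·wrap + 2·C·cosβ = 28·3.9289 + 2·67.4166 = 244.8422

L=244.842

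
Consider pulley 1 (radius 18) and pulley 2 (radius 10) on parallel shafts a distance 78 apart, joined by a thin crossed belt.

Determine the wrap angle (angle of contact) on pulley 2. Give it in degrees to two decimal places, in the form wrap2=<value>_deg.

crossed belt: β = asin((r1+r2)/C) = asin(28/78) = 21.0372°
wrap1 = wrap2 = π + 2β = 222.0744°

wrap2=222.07_deg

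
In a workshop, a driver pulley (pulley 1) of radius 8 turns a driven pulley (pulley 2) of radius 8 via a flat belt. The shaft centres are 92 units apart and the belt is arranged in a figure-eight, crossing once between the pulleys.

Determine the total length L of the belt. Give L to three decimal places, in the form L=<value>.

L=237.055

crossed belt: β = asin((r1+r2)/C) = asin(16/92) = 10.0154°
wrap1 = wrap2 = π + 2β = 200.0308°
tangent length = C·cosβ = 90.5980
L = (r1+r2)·wrap + 2·C·cosβ = 16·3.4912 + 2·90.5980 = 237.0552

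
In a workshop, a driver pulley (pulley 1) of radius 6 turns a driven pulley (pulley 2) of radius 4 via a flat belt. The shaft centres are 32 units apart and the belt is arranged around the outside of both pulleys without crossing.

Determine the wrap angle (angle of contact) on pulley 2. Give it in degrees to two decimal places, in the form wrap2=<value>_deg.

wrap2=172.83_deg

open belt: β = asin((r2−r1)/C) = asin(-2/32) = -3.5833°
wrap1 = π − 2β = 187.1666°
wrap2 = π + 2β = 172.8334°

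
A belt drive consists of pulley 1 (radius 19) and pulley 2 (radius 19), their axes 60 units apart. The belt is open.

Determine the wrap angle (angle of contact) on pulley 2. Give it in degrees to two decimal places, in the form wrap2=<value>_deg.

open belt: β = asin((r2−r1)/C) = asin(0/60) = 0.0000°
wrap1 = π − 2β = 180.0000°
wrap2 = π + 2β = 180.0000°

wrap2=180.00_deg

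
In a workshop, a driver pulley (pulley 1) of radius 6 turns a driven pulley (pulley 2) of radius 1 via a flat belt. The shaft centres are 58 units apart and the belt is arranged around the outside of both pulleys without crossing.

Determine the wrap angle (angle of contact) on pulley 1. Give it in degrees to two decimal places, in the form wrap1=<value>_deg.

open belt: β = asin((r2−r1)/C) = asin(-5/58) = -4.9454°
wrap1 = π − 2β = 189.8909°
wrap2 = π + 2β = 170.1091°

wrap1=189.89_deg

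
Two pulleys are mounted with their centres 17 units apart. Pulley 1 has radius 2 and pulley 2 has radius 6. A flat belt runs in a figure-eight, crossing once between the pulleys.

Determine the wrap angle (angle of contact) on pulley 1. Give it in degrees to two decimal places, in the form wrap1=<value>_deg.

crossed belt: β = asin((r1+r2)/C) = asin(8/17) = 28.0725°
wrap1 = wrap2 = π + 2β = 236.1450°

wrap1=236.14_deg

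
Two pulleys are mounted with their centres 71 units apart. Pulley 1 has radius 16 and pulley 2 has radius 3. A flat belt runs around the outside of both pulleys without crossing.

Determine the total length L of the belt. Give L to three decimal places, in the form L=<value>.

open belt: β = asin((r2−r1)/C) = asin(-13/71) = -10.5503°
wrap1 = π − 2β = 201.1006°
wrap2 = π + 2β = 158.8994°
tangent length = C·cosβ = 69.7997
L = r1·wrap1 + r2·wrap2 + 2·C·cosβ = 16·3.5099 + 3·2.7733 + 2·69.7997 = 204.0773

L=204.077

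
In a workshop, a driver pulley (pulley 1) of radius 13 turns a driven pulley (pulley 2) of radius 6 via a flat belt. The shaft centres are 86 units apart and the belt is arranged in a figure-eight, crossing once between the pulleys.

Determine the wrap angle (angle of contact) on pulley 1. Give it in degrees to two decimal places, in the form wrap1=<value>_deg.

wrap1=205.53_deg

crossed belt: β = asin((r1+r2)/C) = asin(19/86) = 12.7637°
wrap1 = wrap2 = π + 2β = 205.5274°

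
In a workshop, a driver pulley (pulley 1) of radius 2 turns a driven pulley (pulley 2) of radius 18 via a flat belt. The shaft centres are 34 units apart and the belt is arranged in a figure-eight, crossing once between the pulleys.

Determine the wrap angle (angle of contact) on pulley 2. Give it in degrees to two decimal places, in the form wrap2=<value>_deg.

wrap2=252.06_deg

crossed belt: β = asin((r1+r2)/C) = asin(20/34) = 36.0319°
wrap1 = wrap2 = π + 2β = 252.0638°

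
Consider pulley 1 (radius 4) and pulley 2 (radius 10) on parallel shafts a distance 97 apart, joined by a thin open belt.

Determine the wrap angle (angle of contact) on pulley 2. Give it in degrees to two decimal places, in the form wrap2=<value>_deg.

open belt: β = asin((r2−r1)/C) = asin(6/97) = 3.5463°
wrap1 = π − 2β = 172.9073°
wrap2 = π + 2β = 187.0927°

wrap2=187.09_deg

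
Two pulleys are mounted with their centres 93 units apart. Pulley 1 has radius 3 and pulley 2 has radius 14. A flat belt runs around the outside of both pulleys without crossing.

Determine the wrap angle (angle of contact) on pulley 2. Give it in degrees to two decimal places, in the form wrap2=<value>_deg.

wrap2=193.59_deg

open belt: β = asin((r2−r1)/C) = asin(11/93) = 6.7928°
wrap1 = π − 2β = 166.4144°
wrap2 = π + 2β = 193.5856°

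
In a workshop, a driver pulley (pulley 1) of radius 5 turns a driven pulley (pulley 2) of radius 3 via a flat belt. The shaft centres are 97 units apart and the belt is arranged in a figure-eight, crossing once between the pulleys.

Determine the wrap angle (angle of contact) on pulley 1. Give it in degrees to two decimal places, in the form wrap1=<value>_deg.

wrap1=189.46_deg

crossed belt: β = asin((r1+r2)/C) = asin(8/97) = 4.7308°
wrap1 = wrap2 = π + 2β = 189.4616°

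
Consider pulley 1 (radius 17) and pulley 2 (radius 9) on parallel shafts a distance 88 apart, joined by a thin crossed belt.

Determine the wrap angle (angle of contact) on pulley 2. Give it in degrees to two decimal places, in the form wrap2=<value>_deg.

wrap2=214.37_deg

crossed belt: β = asin((r1+r2)/C) = asin(26/88) = 17.1848°
wrap1 = wrap2 = π + 2β = 214.3696°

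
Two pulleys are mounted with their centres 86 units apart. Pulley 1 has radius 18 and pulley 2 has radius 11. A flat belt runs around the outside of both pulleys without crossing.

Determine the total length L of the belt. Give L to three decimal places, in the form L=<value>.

L=263.676

open belt: β = asin((r2−r1)/C) = asin(-7/86) = -4.6688°
wrap1 = π − 2β = 189.3375°
wrap2 = π + 2β = 170.6625°
tangent length = C·cosβ = 85.7146
L = r1·wrap1 + r2·wrap2 + 2·C·cosβ = 18·3.3046 + 11·2.9786 + 2·85.7146 = 263.6763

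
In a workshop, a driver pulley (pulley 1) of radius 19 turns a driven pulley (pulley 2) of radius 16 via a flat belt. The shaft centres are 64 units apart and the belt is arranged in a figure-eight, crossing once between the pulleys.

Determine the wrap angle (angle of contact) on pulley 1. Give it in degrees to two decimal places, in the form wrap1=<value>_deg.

crossed belt: β = asin((r1+r2)/C) = asin(35/64) = 33.1529°
wrap1 = wrap2 = π + 2β = 246.3058°

wrap1=246.31_deg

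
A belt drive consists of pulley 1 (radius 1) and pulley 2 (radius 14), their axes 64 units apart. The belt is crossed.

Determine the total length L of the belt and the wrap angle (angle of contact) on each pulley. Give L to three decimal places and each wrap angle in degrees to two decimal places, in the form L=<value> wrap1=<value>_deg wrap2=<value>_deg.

L=178.656 wrap1=207.11_deg wrap2=207.11_deg

crossed belt: β = asin((r1+r2)/C) = asin(15/64) = 13.5548°
wrap1 = wrap2 = π + 2β = 207.1096°
tangent length = C·cosβ = 62.2174
L = (r1+r2)·wrap + 2·C·cosβ = 15·3.6147 + 2·62.2174 = 178.6559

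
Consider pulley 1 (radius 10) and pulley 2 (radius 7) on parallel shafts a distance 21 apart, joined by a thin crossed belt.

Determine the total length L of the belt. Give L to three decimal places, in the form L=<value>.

crossed belt: β = asin((r1+r2)/C) = asin(17/21) = 54.0494°
wrap1 = wrap2 = π + 2β = 288.0989°
tangent length = C·cosβ = 12.3288
L = (r1+r2)·wrap + 2·C·cosβ = 17·5.0283 + 2·12.3288 = 110.1383

L=110.138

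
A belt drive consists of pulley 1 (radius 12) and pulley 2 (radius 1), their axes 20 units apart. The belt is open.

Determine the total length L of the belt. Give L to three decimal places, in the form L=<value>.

open belt: β = asin((r2−r1)/C) = asin(-11/20) = -33.3670°
wrap1 = π − 2β = 246.7340°
wrap2 = π + 2β = 113.2660°
tangent length = C·cosβ = 16.7033
L = r1·wrap1 + r2·wrap2 + 2·C·cosβ = 12·4.3063 + 1·1.9769 + 2·16.7033 = 87.0593

L=87.059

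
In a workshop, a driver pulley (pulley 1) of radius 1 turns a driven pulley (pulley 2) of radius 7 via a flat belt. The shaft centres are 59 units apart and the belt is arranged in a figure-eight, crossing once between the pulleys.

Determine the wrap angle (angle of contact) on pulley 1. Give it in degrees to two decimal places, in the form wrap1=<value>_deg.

crossed belt: β = asin((r1+r2)/C) = asin(8/59) = 7.7929°
wrap1 = wrap2 = π + 2β = 195.5858°

wrap1=195.59_deg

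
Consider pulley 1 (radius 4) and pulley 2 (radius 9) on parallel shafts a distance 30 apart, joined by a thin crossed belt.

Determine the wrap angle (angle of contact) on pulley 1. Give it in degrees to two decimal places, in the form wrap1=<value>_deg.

wrap1=231.36_deg

crossed belt: β = asin((r1+r2)/C) = asin(13/30) = 25.6793°
wrap1 = wrap2 = π + 2β = 231.3586°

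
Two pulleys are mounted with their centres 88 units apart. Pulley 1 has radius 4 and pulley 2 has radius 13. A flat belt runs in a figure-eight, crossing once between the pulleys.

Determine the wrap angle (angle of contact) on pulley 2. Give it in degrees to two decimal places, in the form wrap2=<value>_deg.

wrap2=202.28_deg

crossed belt: β = asin((r1+r2)/C) = asin(17/88) = 11.1385°
wrap1 = wrap2 = π + 2β = 202.2771°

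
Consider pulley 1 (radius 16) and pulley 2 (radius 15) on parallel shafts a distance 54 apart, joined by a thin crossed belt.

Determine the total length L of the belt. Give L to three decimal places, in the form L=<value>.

L=223.731

crossed belt: β = asin((r1+r2)/C) = asin(31/54) = 35.0348°
wrap1 = wrap2 = π + 2β = 250.0696°
tangent length = C·cosβ = 44.2154
L = (r1+r2)·wrap + 2·C·cosβ = 31·4.3645 + 2·44.2154 = 223.7315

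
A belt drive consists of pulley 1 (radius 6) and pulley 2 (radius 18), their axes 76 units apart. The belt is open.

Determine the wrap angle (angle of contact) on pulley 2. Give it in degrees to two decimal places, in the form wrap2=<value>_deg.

wrap2=198.17_deg

open belt: β = asin((r2−r1)/C) = asin(12/76) = 9.0847°
wrap1 = π − 2β = 161.8306°
wrap2 = π + 2β = 198.1694°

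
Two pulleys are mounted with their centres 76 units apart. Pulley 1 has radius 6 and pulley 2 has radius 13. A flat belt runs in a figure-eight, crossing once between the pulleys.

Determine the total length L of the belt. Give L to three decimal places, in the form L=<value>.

L=216.465

crossed belt: β = asin((r1+r2)/C) = asin(19/76) = 14.4775°
wrap1 = wrap2 = π + 2β = 208.9550°
tangent length = C·cosβ = 73.5867
L = (r1+r2)·wrap + 2·C·cosβ = 19·3.6470 + 2·73.5867 = 216.4655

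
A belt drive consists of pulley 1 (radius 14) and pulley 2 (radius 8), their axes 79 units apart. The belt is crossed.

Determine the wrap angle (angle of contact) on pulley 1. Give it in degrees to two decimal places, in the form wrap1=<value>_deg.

wrap1=212.34_deg

crossed belt: β = asin((r1+r2)/C) = asin(22/79) = 16.1696°
wrap1 = wrap2 = π + 2β = 212.3391°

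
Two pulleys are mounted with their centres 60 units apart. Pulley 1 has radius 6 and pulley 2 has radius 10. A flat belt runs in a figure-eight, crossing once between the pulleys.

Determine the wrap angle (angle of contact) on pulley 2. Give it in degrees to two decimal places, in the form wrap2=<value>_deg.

wrap2=210.93_deg

crossed belt: β = asin((r1+r2)/C) = asin(16/60) = 15.4660°
wrap1 = wrap2 = π + 2β = 210.9320°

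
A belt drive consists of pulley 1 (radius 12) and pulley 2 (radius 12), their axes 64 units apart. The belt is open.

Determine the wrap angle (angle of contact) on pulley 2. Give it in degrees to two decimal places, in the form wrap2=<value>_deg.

wrap2=180.00_deg

open belt: β = asin((r2−r1)/C) = asin(0/64) = 0.0000°
wrap1 = π − 2β = 180.0000°
wrap2 = π + 2β = 180.0000°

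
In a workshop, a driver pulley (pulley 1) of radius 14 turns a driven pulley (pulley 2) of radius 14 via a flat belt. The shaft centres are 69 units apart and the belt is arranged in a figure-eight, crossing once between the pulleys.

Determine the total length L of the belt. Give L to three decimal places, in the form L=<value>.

crossed belt: β = asin((r1+r2)/C) = asin(28/69) = 23.9411°
wrap1 = wrap2 = π + 2β = 227.8822°
tangent length = C·cosβ = 63.0635
L = (r1+r2)·wrap + 2·C·cosβ = 28·3.9773 + 2·63.0635 = 237.4912

L=237.491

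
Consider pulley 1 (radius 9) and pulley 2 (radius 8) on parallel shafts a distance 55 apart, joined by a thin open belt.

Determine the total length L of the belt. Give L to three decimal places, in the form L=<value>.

L=163.425

open belt: β = asin((r2−r1)/C) = asin(-1/55) = -1.0418°
wrap1 = π − 2β = 182.0836°
wrap2 = π + 2β = 177.9164°
tangent length = C·cosβ = 54.9909
L = r1·wrap1 + r2·wrap2 + 2·C·cosβ = 9·3.1780 + 8·3.1052 + 2·54.9909 = 163.4253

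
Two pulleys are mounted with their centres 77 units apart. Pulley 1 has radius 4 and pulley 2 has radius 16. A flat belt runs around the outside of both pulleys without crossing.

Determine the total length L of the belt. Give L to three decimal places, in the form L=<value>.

L=218.706

open belt: β = asin((r2−r1)/C) = asin(12/77) = 8.9658°
wrap1 = π − 2β = 162.0685°
wrap2 = π + 2β = 197.9315°
tangent length = C·cosβ = 76.0592
L = r1·wrap1 + r2·wrap2 + 2·C·cosβ = 4·2.8286 + 16·3.4546 + 2·76.0592 = 218.7058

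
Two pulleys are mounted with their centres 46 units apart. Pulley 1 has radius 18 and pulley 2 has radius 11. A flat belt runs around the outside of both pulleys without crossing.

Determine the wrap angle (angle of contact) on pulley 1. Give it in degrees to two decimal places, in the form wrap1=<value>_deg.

wrap1=197.51_deg

open belt: β = asin((r2−r1)/C) = asin(-7/46) = -8.7529°
wrap1 = π − 2β = 197.5059°
wrap2 = π + 2β = 162.4941°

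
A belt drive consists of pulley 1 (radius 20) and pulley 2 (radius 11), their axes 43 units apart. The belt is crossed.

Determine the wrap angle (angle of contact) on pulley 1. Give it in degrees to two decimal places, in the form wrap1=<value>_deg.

crossed belt: β = asin((r1+r2)/C) = asin(31/43) = 46.1313°
wrap1 = wrap2 = π + 2β = 272.2627°

wrap1=272.26_deg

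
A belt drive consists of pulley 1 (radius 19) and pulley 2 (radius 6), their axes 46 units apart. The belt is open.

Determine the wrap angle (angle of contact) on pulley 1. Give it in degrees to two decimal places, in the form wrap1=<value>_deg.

wrap1=212.83_deg

open belt: β = asin((r2−r1)/C) = asin(-13/46) = -16.4160°
wrap1 = π − 2β = 212.8319°
wrap2 = π + 2β = 147.1681°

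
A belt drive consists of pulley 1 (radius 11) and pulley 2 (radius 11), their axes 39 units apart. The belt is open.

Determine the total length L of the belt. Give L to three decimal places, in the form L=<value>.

L=147.115

open belt: β = asin((r2−r1)/C) = asin(0/39) = 0.0000°
wrap1 = π − 2β = 180.0000°
wrap2 = π + 2β = 180.0000°
tangent length = C·cosβ = 39.0000
L = r1·wrap1 + r2·wrap2 + 2·C·cosβ = 11·3.1416 + 11·3.1416 + 2·39.0000 = 147.1150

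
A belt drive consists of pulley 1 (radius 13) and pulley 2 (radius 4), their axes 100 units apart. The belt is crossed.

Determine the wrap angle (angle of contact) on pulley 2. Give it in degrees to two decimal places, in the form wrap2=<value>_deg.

crossed belt: β = asin((r1+r2)/C) = asin(17/100) = 9.7878°
wrap1 = wrap2 = π + 2β = 199.5756°

wrap2=199.58_deg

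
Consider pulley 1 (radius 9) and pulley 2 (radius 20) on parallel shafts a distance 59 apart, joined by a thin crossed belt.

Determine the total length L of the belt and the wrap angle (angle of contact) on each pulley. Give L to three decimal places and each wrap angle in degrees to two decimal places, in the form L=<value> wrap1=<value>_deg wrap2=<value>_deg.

crossed belt: β = asin((r1+r2)/C) = asin(29/59) = 29.4409°
wrap1 = wrap2 = π + 2β = 238.8818°
tangent length = C·cosβ = 51.3809
L = (r1+r2)·wrap + 2·C·cosβ = 29·4.1693 + 2·51.3809 = 223.6708

L=223.671 wrap1=238.88_deg wrap2=238.88_deg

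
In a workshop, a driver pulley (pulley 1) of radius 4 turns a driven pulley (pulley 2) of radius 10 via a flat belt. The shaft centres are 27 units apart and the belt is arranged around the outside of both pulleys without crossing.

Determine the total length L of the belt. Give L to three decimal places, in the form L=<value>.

open belt: β = asin((r2−r1)/C) = asin(6/27) = 12.8396°
wrap1 = π − 2β = 154.3208°
wrap2 = π + 2β = 205.6792°
tangent length = C·cosβ = 26.3249
L = r1·wrap1 + r2·wrap2 + 2·C·cosβ = 4·2.6934 + 10·3.5898 + 2·26.3249 = 99.3212

L=99.321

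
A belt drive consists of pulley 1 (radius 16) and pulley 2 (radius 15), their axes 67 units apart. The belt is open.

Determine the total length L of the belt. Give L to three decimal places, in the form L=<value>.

open belt: β = asin((r2−r1)/C) = asin(-1/67) = -0.8552°
wrap1 = π − 2β = 181.7104°
wrap2 = π + 2β = 178.2896°
tangent length = C·cosβ = 66.9925
L = r1·wrap1 + r2·wrap2 + 2·C·cosβ = 16·3.1714 + 15·3.1117 + 2·66.9925 = 231.4043

L=231.404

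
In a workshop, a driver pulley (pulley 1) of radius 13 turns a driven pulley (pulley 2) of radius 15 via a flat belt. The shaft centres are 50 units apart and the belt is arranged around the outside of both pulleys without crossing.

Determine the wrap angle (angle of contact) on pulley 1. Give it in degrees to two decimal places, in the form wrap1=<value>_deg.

open belt: β = asin((r2−r1)/C) = asin(2/50) = 2.2924°
wrap1 = π − 2β = 175.4151°
wrap2 = π + 2β = 184.5849°

wrap1=175.42_deg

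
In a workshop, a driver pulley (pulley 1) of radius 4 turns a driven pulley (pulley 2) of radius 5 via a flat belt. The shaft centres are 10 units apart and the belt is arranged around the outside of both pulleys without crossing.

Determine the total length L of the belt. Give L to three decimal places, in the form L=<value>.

open belt: β = asin((r2−r1)/C) = asin(1/10) = 5.7392°
wrap1 = π − 2β = 168.5217°
wrap2 = π + 2β = 191.4783°
tangent length = C·cosβ = 9.9499
L = r1·wrap1 + r2·wrap2 + 2·C·cosβ = 4·2.9413 + 5·3.3419 + 2·9.9499 = 48.3744

L=48.374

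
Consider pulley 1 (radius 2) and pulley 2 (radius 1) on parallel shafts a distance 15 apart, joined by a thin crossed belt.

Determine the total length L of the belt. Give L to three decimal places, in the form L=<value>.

crossed belt: β = asin((r1+r2)/C) = asin(3/15) = 11.5370°
wrap1 = wrap2 = π + 2β = 203.0739°
tangent length = C·cosβ = 14.6969
L = (r1+r2)·wrap + 2·C·cosβ = 3·3.5443 + 2·14.6969 = 40.0268

L=40.027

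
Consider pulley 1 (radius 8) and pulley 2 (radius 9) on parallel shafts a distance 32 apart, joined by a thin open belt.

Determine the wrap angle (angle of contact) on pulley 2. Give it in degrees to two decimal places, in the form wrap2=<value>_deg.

wrap2=183.58_deg

open belt: β = asin((r2−r1)/C) = asin(1/32) = 1.7908°
wrap1 = π − 2β = 176.4184°
wrap2 = π + 2β = 183.5816°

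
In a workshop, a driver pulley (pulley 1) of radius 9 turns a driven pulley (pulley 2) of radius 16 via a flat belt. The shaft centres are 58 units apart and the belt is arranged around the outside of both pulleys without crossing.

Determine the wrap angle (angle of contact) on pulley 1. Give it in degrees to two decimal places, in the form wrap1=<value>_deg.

open belt: β = asin((r2−r1)/C) = asin(7/58) = 6.9319°
wrap1 = π − 2β = 166.1362°
wrap2 = π + 2β = 193.8638°

wrap1=166.14_deg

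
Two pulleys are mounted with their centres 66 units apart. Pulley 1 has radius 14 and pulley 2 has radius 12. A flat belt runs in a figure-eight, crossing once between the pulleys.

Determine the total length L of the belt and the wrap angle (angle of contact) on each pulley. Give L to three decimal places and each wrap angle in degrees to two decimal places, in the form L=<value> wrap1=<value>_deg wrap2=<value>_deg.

crossed belt: β = asin((r1+r2)/C) = asin(26/66) = 23.1998°
wrap1 = wrap2 = π + 2β = 226.3997°
tangent length = C·cosβ = 60.6630
L = (r1+r2)·wrap + 2·C·cosβ = 26·3.9514 + 2·60.6630 = 224.0629

L=224.063 wrap1=226.40_deg wrap2=226.40_deg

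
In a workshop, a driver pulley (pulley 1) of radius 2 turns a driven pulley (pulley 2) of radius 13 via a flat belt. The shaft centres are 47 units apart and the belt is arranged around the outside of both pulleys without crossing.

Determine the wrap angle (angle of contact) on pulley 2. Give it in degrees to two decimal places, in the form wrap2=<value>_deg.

open belt: β = asin((r2−r1)/C) = asin(11/47) = 13.5352°
wrap1 = π − 2β = 152.9296°
wrap2 = π + 2β = 207.0704°

wrap2=207.07_deg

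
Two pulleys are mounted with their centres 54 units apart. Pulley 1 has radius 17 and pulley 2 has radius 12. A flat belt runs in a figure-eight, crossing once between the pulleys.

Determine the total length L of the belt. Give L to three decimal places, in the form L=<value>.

crossed belt: β = asin((r1+r2)/C) = asin(29/54) = 32.4822°
wrap1 = wrap2 = π + 2β = 244.9643°
tangent length = C·cosβ = 45.5522
L = (r1+r2)·wrap + 2·C·cosβ = 29·4.2754 + 2·45.5522 = 215.0919

L=215.092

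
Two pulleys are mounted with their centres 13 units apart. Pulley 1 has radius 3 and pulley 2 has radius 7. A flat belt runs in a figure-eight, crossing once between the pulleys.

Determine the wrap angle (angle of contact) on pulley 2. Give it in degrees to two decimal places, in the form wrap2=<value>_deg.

wrap2=280.57_deg

crossed belt: β = asin((r1+r2)/C) = asin(10/13) = 50.2849°
wrap1 = wrap2 = π + 2β = 280.5697°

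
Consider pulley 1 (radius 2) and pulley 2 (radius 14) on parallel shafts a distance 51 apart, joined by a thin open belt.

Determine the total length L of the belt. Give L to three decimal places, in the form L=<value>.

L=155.102

open belt: β = asin((r2−r1)/C) = asin(12/51) = 13.6090°
wrap1 = π − 2β = 152.7821°
wrap2 = π + 2β = 207.2179°
tangent length = C·cosβ = 49.5681
L = r1·wrap1 + r2·wrap2 + 2·C·cosβ = 2·2.6666 + 14·3.6166 + 2·49.5681 = 155.1023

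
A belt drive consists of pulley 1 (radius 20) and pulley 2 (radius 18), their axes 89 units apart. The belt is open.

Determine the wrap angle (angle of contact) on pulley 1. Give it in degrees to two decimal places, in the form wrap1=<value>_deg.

wrap1=182.58_deg

open belt: β = asin((r2−r1)/C) = asin(-2/89) = -1.2877°
wrap1 = π − 2β = 182.5753°
wrap2 = π + 2β = 177.4247°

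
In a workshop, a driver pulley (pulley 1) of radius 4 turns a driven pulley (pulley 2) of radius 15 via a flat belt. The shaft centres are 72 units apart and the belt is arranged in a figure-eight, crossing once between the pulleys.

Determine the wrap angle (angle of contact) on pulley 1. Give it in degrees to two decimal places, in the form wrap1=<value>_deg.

wrap1=210.60_deg

crossed belt: β = asin((r1+r2)/C) = asin(19/72) = 15.3009°
wrap1 = wrap2 = π + 2β = 210.6019°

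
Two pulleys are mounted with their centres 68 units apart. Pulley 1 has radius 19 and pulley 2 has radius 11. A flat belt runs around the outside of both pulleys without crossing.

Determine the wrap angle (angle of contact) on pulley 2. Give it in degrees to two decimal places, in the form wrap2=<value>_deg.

wrap2=166.49_deg

open belt: β = asin((r2−r1)/C) = asin(-8/68) = -6.7563°
wrap1 = π − 2β = 193.5127°
wrap2 = π + 2β = 166.4873°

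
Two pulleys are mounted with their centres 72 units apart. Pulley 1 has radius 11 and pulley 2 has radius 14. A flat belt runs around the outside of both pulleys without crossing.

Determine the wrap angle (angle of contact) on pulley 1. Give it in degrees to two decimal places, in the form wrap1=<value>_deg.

wrap1=175.22_deg

open belt: β = asin((r2−r1)/C) = asin(3/72) = 2.3880°
wrap1 = π − 2β = 175.2240°
wrap2 = π + 2β = 184.7760°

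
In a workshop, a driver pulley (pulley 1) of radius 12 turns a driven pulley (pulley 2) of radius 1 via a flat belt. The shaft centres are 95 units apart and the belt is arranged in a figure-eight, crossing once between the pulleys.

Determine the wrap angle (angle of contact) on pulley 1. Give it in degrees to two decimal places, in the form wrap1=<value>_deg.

crossed belt: β = asin((r1+r2)/C) = asin(13/95) = 7.8652°
wrap1 = wrap2 = π + 2β = 195.7303°

wrap1=195.73_deg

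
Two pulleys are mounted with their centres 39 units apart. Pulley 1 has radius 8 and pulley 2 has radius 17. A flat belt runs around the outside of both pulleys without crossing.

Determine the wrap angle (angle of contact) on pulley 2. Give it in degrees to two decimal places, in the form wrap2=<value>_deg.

wrap2=206.68_deg

open belt: β = asin((r2−r1)/C) = asin(9/39) = 13.3424°
wrap1 = π − 2β = 153.3153°
wrap2 = π + 2β = 206.6847°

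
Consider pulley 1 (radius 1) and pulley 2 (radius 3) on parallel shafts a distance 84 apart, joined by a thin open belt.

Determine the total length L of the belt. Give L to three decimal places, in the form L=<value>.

L=180.614

open belt: β = asin((r2−r1)/C) = asin(2/84) = 1.3643°
wrap1 = π − 2β = 177.2714°
wrap2 = π + 2β = 182.7286°
tangent length = C·cosβ = 83.9762
L = r1·wrap1 + r2·wrap2 + 2·C·cosβ = 1·3.0940 + 3·3.1892 + 2·83.9762 = 180.6140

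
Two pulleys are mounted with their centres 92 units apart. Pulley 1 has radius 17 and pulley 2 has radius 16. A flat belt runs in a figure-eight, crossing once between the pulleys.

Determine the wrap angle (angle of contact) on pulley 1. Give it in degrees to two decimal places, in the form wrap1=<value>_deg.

crossed belt: β = asin((r1+r2)/C) = asin(33/92) = 21.0201°
wrap1 = wrap2 = π + 2β = 222.0402°

wrap1=222.04_deg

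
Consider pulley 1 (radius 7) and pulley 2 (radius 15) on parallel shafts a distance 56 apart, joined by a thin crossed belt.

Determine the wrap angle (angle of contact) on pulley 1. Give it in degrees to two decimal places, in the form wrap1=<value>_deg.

wrap1=226.26_deg

crossed belt: β = asin((r1+r2)/C) = asin(22/56) = 23.1324°
wrap1 = wrap2 = π + 2β = 226.2648°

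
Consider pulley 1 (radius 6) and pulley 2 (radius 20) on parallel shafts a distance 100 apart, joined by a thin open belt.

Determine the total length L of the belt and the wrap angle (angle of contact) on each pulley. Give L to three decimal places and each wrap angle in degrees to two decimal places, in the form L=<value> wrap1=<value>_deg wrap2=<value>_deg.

L=283.645 wrap1=163.90_deg wrap2=196.10_deg

open belt: β = asin((r2−r1)/C) = asin(14/100) = 8.0478°
wrap1 = π − 2β = 163.9043°
wrap2 = π + 2β = 196.0957°
tangent length = C·cosβ = 99.0152
L = r1·wrap1 + r2·wrap2 + 2·C·cosβ = 6·2.8607 + 20·3.4225 + 2·99.0152 = 283.6446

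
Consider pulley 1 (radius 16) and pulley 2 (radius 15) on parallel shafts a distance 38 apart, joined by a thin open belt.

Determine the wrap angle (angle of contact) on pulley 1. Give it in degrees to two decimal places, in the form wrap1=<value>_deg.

open belt: β = asin((r2−r1)/C) = asin(-1/38) = -1.5080°
wrap1 = π − 2β = 183.0159°
wrap2 = π + 2β = 176.9841°

wrap1=183.02_deg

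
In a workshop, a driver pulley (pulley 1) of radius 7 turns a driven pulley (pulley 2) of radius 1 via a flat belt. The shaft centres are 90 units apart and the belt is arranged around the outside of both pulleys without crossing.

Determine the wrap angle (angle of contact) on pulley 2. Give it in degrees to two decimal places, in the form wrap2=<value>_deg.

open belt: β = asin((r2−r1)/C) = asin(-6/90) = -3.8226°
wrap1 = π − 2β = 187.6451°
wrap2 = π + 2β = 172.3549°

wrap2=172.35_deg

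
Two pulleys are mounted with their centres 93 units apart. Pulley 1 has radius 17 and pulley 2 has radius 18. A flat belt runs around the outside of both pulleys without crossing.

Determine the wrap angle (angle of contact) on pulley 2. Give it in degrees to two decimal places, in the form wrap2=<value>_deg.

open belt: β = asin((r2−r1)/C) = asin(1/93) = 0.6161°
wrap1 = π − 2β = 178.7678°
wrap2 = π + 2β = 181.2322°

wrap2=181.23_deg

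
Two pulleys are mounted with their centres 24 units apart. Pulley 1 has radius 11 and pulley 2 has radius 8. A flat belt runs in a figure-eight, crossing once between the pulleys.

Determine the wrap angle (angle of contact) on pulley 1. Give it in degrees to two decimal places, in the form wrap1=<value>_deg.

wrap1=284.68_deg

crossed belt: β = asin((r1+r2)/C) = asin(19/24) = 52.3415°
wrap1 = wrap2 = π + 2β = 284.6831°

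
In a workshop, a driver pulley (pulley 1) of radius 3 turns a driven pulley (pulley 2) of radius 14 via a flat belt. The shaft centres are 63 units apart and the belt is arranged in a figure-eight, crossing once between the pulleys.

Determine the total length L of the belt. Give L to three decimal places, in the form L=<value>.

L=184.023

crossed belt: β = asin((r1+r2)/C) = asin(17/63) = 15.6548°
wrap1 = wrap2 = π + 2β = 211.3096°
tangent length = C·cosβ = 60.6630
L = (r1+r2)·wrap + 2·C·cosβ = 17·3.6880 + 2·60.6630 = 184.0228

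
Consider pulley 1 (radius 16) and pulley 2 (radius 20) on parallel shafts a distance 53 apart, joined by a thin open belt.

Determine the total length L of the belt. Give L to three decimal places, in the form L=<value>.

L=219.399

open belt: β = asin((r2−r1)/C) = asin(4/53) = 4.3283°
wrap1 = π − 2β = 171.3433°
wrap2 = π + 2β = 188.6567°
tangent length = C·cosβ = 52.8488
L = r1·wrap1 + r2·wrap2 + 2·C·cosβ = 16·2.9905 + 20·3.2927 + 2·52.8488 = 219.3994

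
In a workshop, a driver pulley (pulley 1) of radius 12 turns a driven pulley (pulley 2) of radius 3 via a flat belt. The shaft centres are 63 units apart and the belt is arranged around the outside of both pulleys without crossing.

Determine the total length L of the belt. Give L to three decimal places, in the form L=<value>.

L=174.412

open belt: β = asin((r2−r1)/C) = asin(-9/63) = -8.2132°
wrap1 = π − 2β = 196.4264°
wrap2 = π + 2β = 163.5736°
tangent length = C·cosβ = 62.3538
L = r1·wrap1 + r2·wrap2 + 2·C·cosβ = 12·3.4283 + 3·2.8549 + 2·62.3538 = 174.4118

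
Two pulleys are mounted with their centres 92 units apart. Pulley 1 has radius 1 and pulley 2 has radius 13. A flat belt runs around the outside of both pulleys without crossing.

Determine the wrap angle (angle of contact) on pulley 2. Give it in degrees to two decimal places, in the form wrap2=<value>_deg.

wrap2=194.99_deg

open belt: β = asin((r2−r1)/C) = asin(12/92) = 7.4947°
wrap1 = π − 2β = 165.0106°
wrap2 = π + 2β = 194.9894°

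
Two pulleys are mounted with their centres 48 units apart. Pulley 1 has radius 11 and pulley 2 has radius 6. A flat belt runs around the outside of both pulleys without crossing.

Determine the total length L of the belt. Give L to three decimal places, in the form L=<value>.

open belt: β = asin((r2−r1)/C) = asin(-5/48) = -5.9792°
wrap1 = π − 2β = 191.9583°
wrap2 = π + 2β = 168.0417°
tangent length = C·cosβ = 47.7389
L = r1·wrap1 + r2·wrap2 + 2·C·cosβ = 11·3.3503 + 6·2.9329 + 2·47.7389 = 149.9284

L=149.928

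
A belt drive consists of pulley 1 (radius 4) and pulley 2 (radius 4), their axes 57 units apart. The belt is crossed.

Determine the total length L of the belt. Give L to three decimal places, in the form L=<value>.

L=140.257

crossed belt: β = asin((r1+r2)/C) = asin(8/57) = 8.0682°
wrap1 = wrap2 = π + 2β = 196.1363°
tangent length = C·cosβ = 56.4358
L = (r1+r2)·wrap + 2·C·cosβ = 8·3.4232 + 2·56.4358 = 140.2574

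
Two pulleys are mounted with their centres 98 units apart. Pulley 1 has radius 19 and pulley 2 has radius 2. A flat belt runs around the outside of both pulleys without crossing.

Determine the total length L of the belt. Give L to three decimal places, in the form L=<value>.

L=264.930

open belt: β = asin((r2−r1)/C) = asin(-17/98) = -9.9896°
wrap1 = π − 2β = 199.9792°
wrap2 = π + 2β = 160.0208°
tangent length = C·cosβ = 96.5142
L = r1·wrap1 + r2·wrap2 + 2·C·cosβ = 19·3.4903 + 2·2.7929 + 2·96.5142 = 264.9299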